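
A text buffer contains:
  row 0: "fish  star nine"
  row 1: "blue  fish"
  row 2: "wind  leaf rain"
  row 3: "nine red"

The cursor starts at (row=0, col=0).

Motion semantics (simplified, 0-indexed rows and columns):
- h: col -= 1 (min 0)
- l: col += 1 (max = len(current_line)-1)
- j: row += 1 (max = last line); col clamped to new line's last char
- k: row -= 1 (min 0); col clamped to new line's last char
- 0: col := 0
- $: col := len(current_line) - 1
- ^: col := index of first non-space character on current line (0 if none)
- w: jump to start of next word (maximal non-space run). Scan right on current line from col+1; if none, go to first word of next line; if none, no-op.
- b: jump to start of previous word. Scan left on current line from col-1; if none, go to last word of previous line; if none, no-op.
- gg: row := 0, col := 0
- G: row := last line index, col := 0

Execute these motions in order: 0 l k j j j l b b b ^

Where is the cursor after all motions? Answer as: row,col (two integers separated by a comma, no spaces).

After 1 (0): row=0 col=0 char='f'
After 2 (l): row=0 col=1 char='i'
After 3 (k): row=0 col=1 char='i'
After 4 (j): row=1 col=1 char='l'
After 5 (j): row=2 col=1 char='i'
After 6 (j): row=3 col=1 char='i'
After 7 (l): row=3 col=2 char='n'
After 8 (b): row=3 col=0 char='n'
After 9 (b): row=2 col=11 char='r'
After 10 (b): row=2 col=6 char='l'
After 11 (^): row=2 col=0 char='w'

Answer: 2,0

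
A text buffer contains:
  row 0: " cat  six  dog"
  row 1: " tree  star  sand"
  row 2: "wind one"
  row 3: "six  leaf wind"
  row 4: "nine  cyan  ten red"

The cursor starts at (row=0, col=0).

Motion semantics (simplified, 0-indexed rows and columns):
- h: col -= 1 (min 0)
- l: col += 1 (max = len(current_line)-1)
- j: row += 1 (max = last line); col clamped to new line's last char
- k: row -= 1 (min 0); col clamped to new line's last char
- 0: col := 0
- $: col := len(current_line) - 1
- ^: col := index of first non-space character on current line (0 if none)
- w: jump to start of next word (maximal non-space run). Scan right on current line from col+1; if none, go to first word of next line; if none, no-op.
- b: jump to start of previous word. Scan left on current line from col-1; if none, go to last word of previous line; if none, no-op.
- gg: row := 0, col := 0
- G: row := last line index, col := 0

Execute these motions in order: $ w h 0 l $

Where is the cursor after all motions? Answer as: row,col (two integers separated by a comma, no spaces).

After 1 ($): row=0 col=13 char='g'
After 2 (w): row=1 col=1 char='t'
After 3 (h): row=1 col=0 char='_'
After 4 (0): row=1 col=0 char='_'
After 5 (l): row=1 col=1 char='t'
After 6 ($): row=1 col=16 char='d'

Answer: 1,16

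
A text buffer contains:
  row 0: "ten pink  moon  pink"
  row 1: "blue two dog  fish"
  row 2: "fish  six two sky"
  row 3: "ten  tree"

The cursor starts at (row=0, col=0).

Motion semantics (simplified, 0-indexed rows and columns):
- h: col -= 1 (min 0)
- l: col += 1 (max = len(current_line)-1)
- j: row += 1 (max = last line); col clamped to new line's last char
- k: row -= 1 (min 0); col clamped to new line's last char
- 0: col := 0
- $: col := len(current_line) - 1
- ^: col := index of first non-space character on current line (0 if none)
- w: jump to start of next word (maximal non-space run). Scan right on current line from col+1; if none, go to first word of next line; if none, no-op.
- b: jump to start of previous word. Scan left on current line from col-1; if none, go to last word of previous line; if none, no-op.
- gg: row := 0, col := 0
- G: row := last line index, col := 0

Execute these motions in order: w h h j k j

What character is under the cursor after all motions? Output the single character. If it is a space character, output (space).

After 1 (w): row=0 col=4 char='p'
After 2 (h): row=0 col=3 char='_'
After 3 (h): row=0 col=2 char='n'
After 4 (j): row=1 col=2 char='u'
After 5 (k): row=0 col=2 char='n'
After 6 (j): row=1 col=2 char='u'

Answer: u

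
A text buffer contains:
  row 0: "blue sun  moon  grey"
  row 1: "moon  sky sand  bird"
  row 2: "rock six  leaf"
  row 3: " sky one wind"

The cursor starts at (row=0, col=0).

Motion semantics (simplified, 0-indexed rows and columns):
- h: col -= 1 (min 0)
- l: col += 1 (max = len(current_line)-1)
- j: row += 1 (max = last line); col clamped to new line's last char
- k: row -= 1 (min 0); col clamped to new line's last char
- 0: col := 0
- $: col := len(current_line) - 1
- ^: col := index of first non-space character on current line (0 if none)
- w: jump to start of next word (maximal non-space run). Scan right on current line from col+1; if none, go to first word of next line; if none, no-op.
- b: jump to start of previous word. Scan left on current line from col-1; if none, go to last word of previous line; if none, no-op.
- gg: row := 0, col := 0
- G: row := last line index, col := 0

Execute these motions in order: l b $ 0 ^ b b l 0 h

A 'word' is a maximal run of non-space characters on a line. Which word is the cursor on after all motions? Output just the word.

Answer: blue

Derivation:
After 1 (l): row=0 col=1 char='l'
After 2 (b): row=0 col=0 char='b'
After 3 ($): row=0 col=19 char='y'
After 4 (0): row=0 col=0 char='b'
After 5 (^): row=0 col=0 char='b'
After 6 (b): row=0 col=0 char='b'
After 7 (b): row=0 col=0 char='b'
After 8 (l): row=0 col=1 char='l'
After 9 (0): row=0 col=0 char='b'
After 10 (h): row=0 col=0 char='b'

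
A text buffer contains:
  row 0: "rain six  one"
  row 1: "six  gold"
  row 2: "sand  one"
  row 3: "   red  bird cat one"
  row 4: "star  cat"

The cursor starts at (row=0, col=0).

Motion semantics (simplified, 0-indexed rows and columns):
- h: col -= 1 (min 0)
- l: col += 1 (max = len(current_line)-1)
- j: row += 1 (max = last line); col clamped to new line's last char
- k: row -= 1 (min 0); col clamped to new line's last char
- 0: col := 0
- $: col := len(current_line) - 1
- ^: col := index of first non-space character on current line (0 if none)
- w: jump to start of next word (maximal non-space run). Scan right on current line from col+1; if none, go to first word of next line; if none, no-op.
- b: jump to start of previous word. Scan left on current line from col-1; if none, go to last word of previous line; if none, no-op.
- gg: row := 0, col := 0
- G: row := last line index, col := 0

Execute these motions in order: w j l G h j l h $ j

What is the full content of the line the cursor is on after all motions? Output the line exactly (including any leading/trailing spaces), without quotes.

Answer: star  cat

Derivation:
After 1 (w): row=0 col=5 char='s'
After 2 (j): row=1 col=5 char='g'
After 3 (l): row=1 col=6 char='o'
After 4 (G): row=4 col=0 char='s'
After 5 (h): row=4 col=0 char='s'
After 6 (j): row=4 col=0 char='s'
After 7 (l): row=4 col=1 char='t'
After 8 (h): row=4 col=0 char='s'
After 9 ($): row=4 col=8 char='t'
After 10 (j): row=4 col=8 char='t'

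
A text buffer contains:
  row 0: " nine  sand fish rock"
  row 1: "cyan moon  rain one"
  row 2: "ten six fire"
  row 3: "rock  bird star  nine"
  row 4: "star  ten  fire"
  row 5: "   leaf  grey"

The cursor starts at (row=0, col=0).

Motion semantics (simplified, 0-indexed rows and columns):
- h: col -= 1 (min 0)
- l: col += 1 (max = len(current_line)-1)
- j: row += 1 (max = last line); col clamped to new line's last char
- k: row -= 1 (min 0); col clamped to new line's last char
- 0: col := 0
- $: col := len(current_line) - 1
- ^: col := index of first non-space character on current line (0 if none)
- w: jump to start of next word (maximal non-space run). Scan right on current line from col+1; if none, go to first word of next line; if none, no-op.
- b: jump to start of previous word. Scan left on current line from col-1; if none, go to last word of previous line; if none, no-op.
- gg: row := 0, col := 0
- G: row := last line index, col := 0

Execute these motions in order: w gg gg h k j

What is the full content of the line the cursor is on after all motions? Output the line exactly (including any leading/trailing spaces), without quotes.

After 1 (w): row=0 col=1 char='n'
After 2 (gg): row=0 col=0 char='_'
After 3 (gg): row=0 col=0 char='_'
After 4 (h): row=0 col=0 char='_'
After 5 (k): row=0 col=0 char='_'
After 6 (j): row=1 col=0 char='c'

Answer: cyan moon  rain one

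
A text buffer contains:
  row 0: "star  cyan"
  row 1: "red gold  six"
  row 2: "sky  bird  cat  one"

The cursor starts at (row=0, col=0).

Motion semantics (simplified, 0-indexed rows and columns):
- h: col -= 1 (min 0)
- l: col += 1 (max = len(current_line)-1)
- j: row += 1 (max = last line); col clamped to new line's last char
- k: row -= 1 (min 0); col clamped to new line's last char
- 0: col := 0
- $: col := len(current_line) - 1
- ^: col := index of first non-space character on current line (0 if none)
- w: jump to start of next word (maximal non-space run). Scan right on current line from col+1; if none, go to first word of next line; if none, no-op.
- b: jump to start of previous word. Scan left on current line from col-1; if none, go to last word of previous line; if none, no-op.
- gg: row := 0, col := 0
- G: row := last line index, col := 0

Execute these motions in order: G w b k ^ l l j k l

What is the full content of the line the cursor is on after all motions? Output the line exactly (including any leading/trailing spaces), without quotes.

Answer: red gold  six

Derivation:
After 1 (G): row=2 col=0 char='s'
After 2 (w): row=2 col=5 char='b'
After 3 (b): row=2 col=0 char='s'
After 4 (k): row=1 col=0 char='r'
After 5 (^): row=1 col=0 char='r'
After 6 (l): row=1 col=1 char='e'
After 7 (l): row=1 col=2 char='d'
After 8 (j): row=2 col=2 char='y'
After 9 (k): row=1 col=2 char='d'
After 10 (l): row=1 col=3 char='_'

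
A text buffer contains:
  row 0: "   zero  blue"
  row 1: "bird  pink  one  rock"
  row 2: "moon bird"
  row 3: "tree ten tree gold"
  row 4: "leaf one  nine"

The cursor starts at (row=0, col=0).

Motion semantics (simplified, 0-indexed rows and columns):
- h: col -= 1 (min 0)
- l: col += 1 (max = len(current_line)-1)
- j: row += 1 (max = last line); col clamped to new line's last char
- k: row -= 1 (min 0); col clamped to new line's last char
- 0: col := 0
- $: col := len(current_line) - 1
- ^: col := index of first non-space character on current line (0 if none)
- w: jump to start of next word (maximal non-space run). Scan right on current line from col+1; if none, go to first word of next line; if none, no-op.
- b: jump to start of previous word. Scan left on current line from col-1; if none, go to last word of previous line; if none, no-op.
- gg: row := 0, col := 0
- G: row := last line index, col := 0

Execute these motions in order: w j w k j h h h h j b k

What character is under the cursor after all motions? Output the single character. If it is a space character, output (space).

After 1 (w): row=0 col=3 char='z'
After 2 (j): row=1 col=3 char='d'
After 3 (w): row=1 col=6 char='p'
After 4 (k): row=0 col=6 char='o'
After 5 (j): row=1 col=6 char='p'
After 6 (h): row=1 col=5 char='_'
After 7 (h): row=1 col=4 char='_'
After 8 (h): row=1 col=3 char='d'
After 9 (h): row=1 col=2 char='r'
After 10 (j): row=2 col=2 char='o'
After 11 (b): row=2 col=0 char='m'
After 12 (k): row=1 col=0 char='b'

Answer: b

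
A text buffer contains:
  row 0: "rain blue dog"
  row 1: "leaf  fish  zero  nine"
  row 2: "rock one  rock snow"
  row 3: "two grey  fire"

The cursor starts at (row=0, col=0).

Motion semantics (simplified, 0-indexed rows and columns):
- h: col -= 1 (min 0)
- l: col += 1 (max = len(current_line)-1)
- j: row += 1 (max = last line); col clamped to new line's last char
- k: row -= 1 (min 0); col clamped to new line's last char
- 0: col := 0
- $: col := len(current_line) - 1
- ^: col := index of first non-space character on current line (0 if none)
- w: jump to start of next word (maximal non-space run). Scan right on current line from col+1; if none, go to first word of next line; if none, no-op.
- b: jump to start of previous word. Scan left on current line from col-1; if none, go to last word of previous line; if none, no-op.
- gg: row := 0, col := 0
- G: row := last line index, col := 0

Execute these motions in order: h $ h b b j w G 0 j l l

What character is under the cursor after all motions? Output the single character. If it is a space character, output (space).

After 1 (h): row=0 col=0 char='r'
After 2 ($): row=0 col=12 char='g'
After 3 (h): row=0 col=11 char='o'
After 4 (b): row=0 col=10 char='d'
After 5 (b): row=0 col=5 char='b'
After 6 (j): row=1 col=5 char='_'
After 7 (w): row=1 col=6 char='f'
After 8 (G): row=3 col=0 char='t'
After 9 (0): row=3 col=0 char='t'
After 10 (j): row=3 col=0 char='t'
After 11 (l): row=3 col=1 char='w'
After 12 (l): row=3 col=2 char='o'

Answer: o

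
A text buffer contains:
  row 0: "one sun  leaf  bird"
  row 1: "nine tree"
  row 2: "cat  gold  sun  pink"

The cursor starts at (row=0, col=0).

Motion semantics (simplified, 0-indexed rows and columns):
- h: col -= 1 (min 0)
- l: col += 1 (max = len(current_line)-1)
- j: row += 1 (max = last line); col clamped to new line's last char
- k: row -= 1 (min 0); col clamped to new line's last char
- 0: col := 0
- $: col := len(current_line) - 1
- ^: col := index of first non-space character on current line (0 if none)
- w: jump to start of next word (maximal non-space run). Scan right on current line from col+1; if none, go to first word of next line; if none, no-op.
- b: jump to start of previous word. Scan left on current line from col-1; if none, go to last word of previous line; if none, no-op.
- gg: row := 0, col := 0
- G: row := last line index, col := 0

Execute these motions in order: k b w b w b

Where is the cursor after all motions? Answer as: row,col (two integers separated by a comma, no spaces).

Answer: 0,0

Derivation:
After 1 (k): row=0 col=0 char='o'
After 2 (b): row=0 col=0 char='o'
After 3 (w): row=0 col=4 char='s'
After 4 (b): row=0 col=0 char='o'
After 5 (w): row=0 col=4 char='s'
After 6 (b): row=0 col=0 char='o'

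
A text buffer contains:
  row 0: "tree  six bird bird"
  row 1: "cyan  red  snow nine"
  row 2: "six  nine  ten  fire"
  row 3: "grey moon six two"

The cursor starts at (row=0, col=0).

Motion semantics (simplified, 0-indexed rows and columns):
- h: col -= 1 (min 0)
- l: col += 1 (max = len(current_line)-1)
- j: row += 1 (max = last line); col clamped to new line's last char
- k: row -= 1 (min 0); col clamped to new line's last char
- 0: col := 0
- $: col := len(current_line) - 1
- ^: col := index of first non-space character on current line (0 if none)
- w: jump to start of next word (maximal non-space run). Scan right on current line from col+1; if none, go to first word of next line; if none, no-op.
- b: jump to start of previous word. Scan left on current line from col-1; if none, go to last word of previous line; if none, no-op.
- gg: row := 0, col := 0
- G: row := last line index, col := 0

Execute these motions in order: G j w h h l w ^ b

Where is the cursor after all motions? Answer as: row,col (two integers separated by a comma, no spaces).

After 1 (G): row=3 col=0 char='g'
After 2 (j): row=3 col=0 char='g'
After 3 (w): row=3 col=5 char='m'
After 4 (h): row=3 col=4 char='_'
After 5 (h): row=3 col=3 char='y'
After 6 (l): row=3 col=4 char='_'
After 7 (w): row=3 col=5 char='m'
After 8 (^): row=3 col=0 char='g'
After 9 (b): row=2 col=16 char='f'

Answer: 2,16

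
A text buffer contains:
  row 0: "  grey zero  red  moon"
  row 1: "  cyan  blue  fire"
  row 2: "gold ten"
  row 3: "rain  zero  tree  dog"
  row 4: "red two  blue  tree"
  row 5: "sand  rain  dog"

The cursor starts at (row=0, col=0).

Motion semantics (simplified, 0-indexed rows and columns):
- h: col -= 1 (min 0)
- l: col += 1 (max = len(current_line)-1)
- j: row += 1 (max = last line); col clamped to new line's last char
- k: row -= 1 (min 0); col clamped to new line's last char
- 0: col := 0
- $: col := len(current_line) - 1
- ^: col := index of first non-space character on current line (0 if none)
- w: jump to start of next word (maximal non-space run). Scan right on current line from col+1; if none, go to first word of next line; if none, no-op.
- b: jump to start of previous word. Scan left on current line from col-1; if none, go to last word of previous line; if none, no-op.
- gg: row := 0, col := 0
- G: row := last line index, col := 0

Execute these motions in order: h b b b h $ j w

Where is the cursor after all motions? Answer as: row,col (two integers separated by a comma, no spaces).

After 1 (h): row=0 col=0 char='_'
After 2 (b): row=0 col=0 char='_'
After 3 (b): row=0 col=0 char='_'
After 4 (b): row=0 col=0 char='_'
After 5 (h): row=0 col=0 char='_'
After 6 ($): row=0 col=21 char='n'
After 7 (j): row=1 col=17 char='e'
After 8 (w): row=2 col=0 char='g'

Answer: 2,0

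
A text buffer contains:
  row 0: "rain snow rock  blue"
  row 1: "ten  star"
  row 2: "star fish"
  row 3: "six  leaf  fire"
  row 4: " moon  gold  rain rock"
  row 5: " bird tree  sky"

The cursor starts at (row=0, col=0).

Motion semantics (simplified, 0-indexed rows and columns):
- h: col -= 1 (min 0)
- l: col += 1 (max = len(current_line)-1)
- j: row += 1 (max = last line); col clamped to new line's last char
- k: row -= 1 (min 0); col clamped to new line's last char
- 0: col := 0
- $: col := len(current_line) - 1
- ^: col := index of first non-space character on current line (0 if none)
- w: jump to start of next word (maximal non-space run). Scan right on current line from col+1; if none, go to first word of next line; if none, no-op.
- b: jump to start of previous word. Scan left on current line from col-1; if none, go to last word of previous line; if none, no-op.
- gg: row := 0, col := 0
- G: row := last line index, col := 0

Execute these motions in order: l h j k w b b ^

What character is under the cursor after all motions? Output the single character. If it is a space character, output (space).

After 1 (l): row=0 col=1 char='a'
After 2 (h): row=0 col=0 char='r'
After 3 (j): row=1 col=0 char='t'
After 4 (k): row=0 col=0 char='r'
After 5 (w): row=0 col=5 char='s'
After 6 (b): row=0 col=0 char='r'
After 7 (b): row=0 col=0 char='r'
After 8 (^): row=0 col=0 char='r'

Answer: r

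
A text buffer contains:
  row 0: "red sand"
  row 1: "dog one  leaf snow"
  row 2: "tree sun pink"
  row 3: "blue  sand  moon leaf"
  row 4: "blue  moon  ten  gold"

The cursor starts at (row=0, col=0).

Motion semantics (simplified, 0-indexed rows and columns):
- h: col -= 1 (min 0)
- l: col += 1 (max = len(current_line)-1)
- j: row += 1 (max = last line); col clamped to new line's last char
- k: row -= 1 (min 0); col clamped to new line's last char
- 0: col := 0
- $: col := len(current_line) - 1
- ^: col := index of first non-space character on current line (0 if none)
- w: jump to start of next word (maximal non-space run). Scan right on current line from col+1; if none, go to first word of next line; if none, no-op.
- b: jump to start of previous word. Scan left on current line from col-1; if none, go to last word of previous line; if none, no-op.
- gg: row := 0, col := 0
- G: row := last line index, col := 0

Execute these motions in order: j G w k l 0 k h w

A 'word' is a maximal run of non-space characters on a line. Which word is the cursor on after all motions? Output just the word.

Answer: sun

Derivation:
After 1 (j): row=1 col=0 char='d'
After 2 (G): row=4 col=0 char='b'
After 3 (w): row=4 col=6 char='m'
After 4 (k): row=3 col=6 char='s'
After 5 (l): row=3 col=7 char='a'
After 6 (0): row=3 col=0 char='b'
After 7 (k): row=2 col=0 char='t'
After 8 (h): row=2 col=0 char='t'
After 9 (w): row=2 col=5 char='s'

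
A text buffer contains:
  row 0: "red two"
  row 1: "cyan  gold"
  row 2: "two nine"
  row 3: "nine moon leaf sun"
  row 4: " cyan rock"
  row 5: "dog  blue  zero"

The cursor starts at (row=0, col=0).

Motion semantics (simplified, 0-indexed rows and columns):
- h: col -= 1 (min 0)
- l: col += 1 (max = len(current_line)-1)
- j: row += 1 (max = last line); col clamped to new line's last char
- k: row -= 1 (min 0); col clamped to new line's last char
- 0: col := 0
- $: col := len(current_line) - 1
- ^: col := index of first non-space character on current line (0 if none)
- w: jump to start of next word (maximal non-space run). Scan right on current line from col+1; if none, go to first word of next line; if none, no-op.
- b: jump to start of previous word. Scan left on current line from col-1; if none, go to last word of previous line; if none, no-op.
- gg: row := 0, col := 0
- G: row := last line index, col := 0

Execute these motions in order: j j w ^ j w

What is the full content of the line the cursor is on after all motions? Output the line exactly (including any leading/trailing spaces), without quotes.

After 1 (j): row=1 col=0 char='c'
After 2 (j): row=2 col=0 char='t'
After 3 (w): row=2 col=4 char='n'
After 4 (^): row=2 col=0 char='t'
After 5 (j): row=3 col=0 char='n'
After 6 (w): row=3 col=5 char='m'

Answer: nine moon leaf sun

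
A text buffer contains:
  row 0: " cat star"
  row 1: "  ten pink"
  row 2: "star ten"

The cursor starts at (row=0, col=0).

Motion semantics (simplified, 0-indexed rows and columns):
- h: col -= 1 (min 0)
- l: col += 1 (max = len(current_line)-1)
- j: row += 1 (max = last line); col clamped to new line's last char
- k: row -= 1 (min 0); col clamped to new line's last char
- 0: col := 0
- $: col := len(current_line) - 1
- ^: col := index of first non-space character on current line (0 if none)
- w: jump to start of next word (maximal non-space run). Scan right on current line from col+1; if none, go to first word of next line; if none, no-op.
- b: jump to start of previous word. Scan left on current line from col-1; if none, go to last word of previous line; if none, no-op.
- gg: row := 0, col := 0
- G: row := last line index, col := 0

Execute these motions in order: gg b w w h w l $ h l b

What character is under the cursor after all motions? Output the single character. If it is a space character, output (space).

After 1 (gg): row=0 col=0 char='_'
After 2 (b): row=0 col=0 char='_'
After 3 (w): row=0 col=1 char='c'
After 4 (w): row=0 col=5 char='s'
After 5 (h): row=0 col=4 char='_'
After 6 (w): row=0 col=5 char='s'
After 7 (l): row=0 col=6 char='t'
After 8 ($): row=0 col=8 char='r'
After 9 (h): row=0 col=7 char='a'
After 10 (l): row=0 col=8 char='r'
After 11 (b): row=0 col=5 char='s'

Answer: s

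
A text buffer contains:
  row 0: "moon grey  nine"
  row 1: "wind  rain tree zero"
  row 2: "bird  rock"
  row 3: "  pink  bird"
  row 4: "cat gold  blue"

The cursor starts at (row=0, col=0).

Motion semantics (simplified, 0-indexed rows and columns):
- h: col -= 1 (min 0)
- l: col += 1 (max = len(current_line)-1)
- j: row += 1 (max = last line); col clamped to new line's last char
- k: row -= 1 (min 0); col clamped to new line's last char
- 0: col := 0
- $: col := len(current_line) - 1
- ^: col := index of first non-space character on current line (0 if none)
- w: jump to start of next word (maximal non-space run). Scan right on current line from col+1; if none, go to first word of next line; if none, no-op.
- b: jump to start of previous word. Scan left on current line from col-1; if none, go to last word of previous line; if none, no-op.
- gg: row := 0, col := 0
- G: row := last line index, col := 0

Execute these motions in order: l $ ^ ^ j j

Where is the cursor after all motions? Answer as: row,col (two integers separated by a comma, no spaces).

Answer: 2,0

Derivation:
After 1 (l): row=0 col=1 char='o'
After 2 ($): row=0 col=14 char='e'
After 3 (^): row=0 col=0 char='m'
After 4 (^): row=0 col=0 char='m'
After 5 (j): row=1 col=0 char='w'
After 6 (j): row=2 col=0 char='b'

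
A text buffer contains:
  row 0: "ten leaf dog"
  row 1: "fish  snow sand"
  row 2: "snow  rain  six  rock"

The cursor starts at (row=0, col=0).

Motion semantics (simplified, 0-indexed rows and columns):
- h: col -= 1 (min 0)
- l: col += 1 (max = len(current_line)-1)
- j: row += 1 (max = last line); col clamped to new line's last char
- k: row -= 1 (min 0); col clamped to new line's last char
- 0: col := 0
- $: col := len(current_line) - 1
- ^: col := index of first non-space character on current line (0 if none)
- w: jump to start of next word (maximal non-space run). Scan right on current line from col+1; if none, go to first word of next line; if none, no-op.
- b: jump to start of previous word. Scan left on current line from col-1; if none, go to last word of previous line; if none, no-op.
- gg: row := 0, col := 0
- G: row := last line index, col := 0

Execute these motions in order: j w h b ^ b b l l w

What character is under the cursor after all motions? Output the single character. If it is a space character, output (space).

After 1 (j): row=1 col=0 char='f'
After 2 (w): row=1 col=6 char='s'
After 3 (h): row=1 col=5 char='_'
After 4 (b): row=1 col=0 char='f'
After 5 (^): row=1 col=0 char='f'
After 6 (b): row=0 col=9 char='d'
After 7 (b): row=0 col=4 char='l'
After 8 (l): row=0 col=5 char='e'
After 9 (l): row=0 col=6 char='a'
After 10 (w): row=0 col=9 char='d'

Answer: d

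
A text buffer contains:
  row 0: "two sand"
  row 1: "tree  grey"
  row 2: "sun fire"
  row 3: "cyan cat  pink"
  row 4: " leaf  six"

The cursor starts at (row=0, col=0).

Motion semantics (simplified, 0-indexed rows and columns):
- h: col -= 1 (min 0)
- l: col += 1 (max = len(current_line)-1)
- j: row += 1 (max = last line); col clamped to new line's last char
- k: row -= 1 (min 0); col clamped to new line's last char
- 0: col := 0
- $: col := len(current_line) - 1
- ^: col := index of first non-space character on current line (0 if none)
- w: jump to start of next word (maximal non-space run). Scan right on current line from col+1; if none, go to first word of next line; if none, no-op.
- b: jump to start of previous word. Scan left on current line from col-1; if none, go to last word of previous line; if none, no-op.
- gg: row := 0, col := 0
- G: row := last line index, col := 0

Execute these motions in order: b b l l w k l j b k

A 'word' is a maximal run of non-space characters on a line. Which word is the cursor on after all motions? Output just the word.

Answer: two

Derivation:
After 1 (b): row=0 col=0 char='t'
After 2 (b): row=0 col=0 char='t'
After 3 (l): row=0 col=1 char='w'
After 4 (l): row=0 col=2 char='o'
After 5 (w): row=0 col=4 char='s'
After 6 (k): row=0 col=4 char='s'
After 7 (l): row=0 col=5 char='a'
After 8 (j): row=1 col=5 char='_'
After 9 (b): row=1 col=0 char='t'
After 10 (k): row=0 col=0 char='t'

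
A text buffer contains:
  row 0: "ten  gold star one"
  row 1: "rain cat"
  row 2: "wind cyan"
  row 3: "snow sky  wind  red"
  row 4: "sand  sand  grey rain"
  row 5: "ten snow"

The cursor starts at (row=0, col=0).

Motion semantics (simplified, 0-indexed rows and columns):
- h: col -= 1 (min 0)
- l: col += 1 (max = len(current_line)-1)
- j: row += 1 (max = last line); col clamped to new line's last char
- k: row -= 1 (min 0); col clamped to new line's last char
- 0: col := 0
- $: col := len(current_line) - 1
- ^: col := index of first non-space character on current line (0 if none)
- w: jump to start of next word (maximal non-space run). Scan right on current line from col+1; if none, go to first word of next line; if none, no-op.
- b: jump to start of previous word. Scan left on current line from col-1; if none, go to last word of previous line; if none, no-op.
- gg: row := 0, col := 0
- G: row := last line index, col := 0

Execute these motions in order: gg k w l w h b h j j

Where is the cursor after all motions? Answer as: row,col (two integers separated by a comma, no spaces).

Answer: 2,4

Derivation:
After 1 (gg): row=0 col=0 char='t'
After 2 (k): row=0 col=0 char='t'
After 3 (w): row=0 col=5 char='g'
After 4 (l): row=0 col=6 char='o'
After 5 (w): row=0 col=10 char='s'
After 6 (h): row=0 col=9 char='_'
After 7 (b): row=0 col=5 char='g'
After 8 (h): row=0 col=4 char='_'
After 9 (j): row=1 col=4 char='_'
After 10 (j): row=2 col=4 char='_'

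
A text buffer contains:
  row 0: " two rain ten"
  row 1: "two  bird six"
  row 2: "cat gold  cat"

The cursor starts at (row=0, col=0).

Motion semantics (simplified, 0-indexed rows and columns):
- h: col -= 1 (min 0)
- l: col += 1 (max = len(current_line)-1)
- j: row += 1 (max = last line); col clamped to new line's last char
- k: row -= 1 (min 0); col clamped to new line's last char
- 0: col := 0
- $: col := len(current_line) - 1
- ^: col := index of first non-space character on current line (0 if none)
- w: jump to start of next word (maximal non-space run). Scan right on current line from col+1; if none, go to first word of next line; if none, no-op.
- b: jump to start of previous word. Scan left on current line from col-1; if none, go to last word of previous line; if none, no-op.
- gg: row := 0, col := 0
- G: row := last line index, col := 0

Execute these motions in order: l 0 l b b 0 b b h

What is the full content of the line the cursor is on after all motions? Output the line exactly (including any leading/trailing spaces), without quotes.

Answer:  two rain ten

Derivation:
After 1 (l): row=0 col=1 char='t'
After 2 (0): row=0 col=0 char='_'
After 3 (l): row=0 col=1 char='t'
After 4 (b): row=0 col=1 char='t'
After 5 (b): row=0 col=1 char='t'
After 6 (0): row=0 col=0 char='_'
After 7 (b): row=0 col=0 char='_'
After 8 (b): row=0 col=0 char='_'
After 9 (h): row=0 col=0 char='_'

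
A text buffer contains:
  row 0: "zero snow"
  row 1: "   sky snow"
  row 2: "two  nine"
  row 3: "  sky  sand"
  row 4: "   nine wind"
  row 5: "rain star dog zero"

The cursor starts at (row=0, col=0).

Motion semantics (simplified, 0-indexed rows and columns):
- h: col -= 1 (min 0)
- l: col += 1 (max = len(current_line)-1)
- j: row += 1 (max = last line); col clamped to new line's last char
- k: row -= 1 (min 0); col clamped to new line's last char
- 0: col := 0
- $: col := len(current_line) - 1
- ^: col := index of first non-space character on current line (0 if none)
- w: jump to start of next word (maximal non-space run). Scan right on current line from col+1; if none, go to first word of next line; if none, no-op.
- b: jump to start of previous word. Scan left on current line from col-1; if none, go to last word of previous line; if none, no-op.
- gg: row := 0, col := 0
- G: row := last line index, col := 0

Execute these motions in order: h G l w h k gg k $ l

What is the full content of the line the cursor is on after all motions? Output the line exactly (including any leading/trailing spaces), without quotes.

After 1 (h): row=0 col=0 char='z'
After 2 (G): row=5 col=0 char='r'
After 3 (l): row=5 col=1 char='a'
After 4 (w): row=5 col=5 char='s'
After 5 (h): row=5 col=4 char='_'
After 6 (k): row=4 col=4 char='i'
After 7 (gg): row=0 col=0 char='z'
After 8 (k): row=0 col=0 char='z'
After 9 ($): row=0 col=8 char='w'
After 10 (l): row=0 col=8 char='w'

Answer: zero snow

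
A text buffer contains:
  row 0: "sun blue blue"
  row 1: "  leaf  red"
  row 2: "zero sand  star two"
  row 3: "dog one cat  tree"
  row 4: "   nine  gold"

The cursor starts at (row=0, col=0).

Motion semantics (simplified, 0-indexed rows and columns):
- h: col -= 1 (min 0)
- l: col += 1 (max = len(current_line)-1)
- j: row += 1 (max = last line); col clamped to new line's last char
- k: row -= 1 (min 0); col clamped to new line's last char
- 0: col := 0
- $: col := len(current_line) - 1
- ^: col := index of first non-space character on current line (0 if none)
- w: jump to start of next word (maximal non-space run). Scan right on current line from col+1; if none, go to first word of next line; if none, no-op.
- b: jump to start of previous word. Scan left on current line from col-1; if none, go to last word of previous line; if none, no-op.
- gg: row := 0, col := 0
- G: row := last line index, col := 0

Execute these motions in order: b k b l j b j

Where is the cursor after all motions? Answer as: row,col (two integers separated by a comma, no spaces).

After 1 (b): row=0 col=0 char='s'
After 2 (k): row=0 col=0 char='s'
After 3 (b): row=0 col=0 char='s'
After 4 (l): row=0 col=1 char='u'
After 5 (j): row=1 col=1 char='_'
After 6 (b): row=0 col=9 char='b'
After 7 (j): row=1 col=9 char='e'

Answer: 1,9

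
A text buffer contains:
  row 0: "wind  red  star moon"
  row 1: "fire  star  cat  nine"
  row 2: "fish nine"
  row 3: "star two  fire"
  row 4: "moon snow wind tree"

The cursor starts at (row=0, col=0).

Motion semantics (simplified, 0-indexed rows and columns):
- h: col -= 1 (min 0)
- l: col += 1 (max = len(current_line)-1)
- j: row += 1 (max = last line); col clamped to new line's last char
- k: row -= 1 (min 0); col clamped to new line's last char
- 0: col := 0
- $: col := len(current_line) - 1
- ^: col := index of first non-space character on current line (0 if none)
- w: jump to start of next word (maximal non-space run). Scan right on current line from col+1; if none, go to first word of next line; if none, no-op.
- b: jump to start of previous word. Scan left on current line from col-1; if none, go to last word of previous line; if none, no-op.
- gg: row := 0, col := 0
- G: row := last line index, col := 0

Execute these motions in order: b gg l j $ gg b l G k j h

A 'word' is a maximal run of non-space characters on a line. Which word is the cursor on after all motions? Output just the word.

After 1 (b): row=0 col=0 char='w'
After 2 (gg): row=0 col=0 char='w'
After 3 (l): row=0 col=1 char='i'
After 4 (j): row=1 col=1 char='i'
After 5 ($): row=1 col=20 char='e'
After 6 (gg): row=0 col=0 char='w'
After 7 (b): row=0 col=0 char='w'
After 8 (l): row=0 col=1 char='i'
After 9 (G): row=4 col=0 char='m'
After 10 (k): row=3 col=0 char='s'
After 11 (j): row=4 col=0 char='m'
After 12 (h): row=4 col=0 char='m'

Answer: moon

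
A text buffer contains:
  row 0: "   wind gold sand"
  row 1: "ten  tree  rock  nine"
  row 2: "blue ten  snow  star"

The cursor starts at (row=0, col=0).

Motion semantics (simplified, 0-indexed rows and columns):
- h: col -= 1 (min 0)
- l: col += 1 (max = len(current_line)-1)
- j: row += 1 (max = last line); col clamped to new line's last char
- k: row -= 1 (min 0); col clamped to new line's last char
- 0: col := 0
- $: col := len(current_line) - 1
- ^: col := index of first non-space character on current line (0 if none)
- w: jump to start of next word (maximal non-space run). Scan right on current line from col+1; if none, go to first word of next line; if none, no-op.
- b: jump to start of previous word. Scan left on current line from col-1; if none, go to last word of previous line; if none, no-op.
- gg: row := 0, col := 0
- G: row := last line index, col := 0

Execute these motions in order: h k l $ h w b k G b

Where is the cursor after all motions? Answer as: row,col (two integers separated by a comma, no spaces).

After 1 (h): row=0 col=0 char='_'
After 2 (k): row=0 col=0 char='_'
After 3 (l): row=0 col=1 char='_'
After 4 ($): row=0 col=16 char='d'
After 5 (h): row=0 col=15 char='n'
After 6 (w): row=1 col=0 char='t'
After 7 (b): row=0 col=13 char='s'
After 8 (k): row=0 col=13 char='s'
After 9 (G): row=2 col=0 char='b'
After 10 (b): row=1 col=17 char='n'

Answer: 1,17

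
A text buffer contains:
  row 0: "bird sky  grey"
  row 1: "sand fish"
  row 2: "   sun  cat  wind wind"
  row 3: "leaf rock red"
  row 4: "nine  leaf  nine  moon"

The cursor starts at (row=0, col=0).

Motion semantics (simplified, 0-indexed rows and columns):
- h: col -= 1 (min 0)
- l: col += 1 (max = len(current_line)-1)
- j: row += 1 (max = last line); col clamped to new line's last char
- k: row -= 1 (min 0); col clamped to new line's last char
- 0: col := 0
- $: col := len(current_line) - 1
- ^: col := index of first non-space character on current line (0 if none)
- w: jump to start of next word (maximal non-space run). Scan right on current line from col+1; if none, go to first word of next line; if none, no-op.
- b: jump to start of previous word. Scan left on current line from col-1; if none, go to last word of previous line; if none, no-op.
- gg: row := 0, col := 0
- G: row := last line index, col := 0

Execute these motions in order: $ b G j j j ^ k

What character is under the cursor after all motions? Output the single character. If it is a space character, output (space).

Answer: l

Derivation:
After 1 ($): row=0 col=13 char='y'
After 2 (b): row=0 col=10 char='g'
After 3 (G): row=4 col=0 char='n'
After 4 (j): row=4 col=0 char='n'
After 5 (j): row=4 col=0 char='n'
After 6 (j): row=4 col=0 char='n'
After 7 (^): row=4 col=0 char='n'
After 8 (k): row=3 col=0 char='l'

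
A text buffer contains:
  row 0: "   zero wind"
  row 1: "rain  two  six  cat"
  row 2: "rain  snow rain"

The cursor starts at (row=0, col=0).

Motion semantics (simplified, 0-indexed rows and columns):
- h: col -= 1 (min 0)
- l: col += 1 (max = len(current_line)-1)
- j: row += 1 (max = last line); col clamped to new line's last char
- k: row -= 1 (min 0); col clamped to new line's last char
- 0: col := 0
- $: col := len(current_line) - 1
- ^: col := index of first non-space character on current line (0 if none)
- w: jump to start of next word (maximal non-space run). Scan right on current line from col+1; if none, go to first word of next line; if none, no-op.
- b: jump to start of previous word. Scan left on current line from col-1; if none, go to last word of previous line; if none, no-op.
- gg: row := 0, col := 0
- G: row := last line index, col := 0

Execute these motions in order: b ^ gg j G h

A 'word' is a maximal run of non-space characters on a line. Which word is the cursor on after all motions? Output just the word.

After 1 (b): row=0 col=0 char='_'
After 2 (^): row=0 col=3 char='z'
After 3 (gg): row=0 col=0 char='_'
After 4 (j): row=1 col=0 char='r'
After 5 (G): row=2 col=0 char='r'
After 6 (h): row=2 col=0 char='r'

Answer: rain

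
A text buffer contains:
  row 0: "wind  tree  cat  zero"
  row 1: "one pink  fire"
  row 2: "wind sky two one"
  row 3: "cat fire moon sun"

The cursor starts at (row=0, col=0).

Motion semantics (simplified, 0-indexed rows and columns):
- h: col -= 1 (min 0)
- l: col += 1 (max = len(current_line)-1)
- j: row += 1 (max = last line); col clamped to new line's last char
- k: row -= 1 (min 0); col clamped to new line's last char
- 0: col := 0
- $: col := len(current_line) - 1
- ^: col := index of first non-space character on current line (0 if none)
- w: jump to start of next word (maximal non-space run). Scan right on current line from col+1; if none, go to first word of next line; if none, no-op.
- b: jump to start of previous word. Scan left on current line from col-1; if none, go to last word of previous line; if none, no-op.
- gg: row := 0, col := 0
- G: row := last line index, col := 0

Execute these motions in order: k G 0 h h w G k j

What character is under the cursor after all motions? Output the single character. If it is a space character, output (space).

Answer: c

Derivation:
After 1 (k): row=0 col=0 char='w'
After 2 (G): row=3 col=0 char='c'
After 3 (0): row=3 col=0 char='c'
After 4 (h): row=3 col=0 char='c'
After 5 (h): row=3 col=0 char='c'
After 6 (w): row=3 col=4 char='f'
After 7 (G): row=3 col=0 char='c'
After 8 (k): row=2 col=0 char='w'
After 9 (j): row=3 col=0 char='c'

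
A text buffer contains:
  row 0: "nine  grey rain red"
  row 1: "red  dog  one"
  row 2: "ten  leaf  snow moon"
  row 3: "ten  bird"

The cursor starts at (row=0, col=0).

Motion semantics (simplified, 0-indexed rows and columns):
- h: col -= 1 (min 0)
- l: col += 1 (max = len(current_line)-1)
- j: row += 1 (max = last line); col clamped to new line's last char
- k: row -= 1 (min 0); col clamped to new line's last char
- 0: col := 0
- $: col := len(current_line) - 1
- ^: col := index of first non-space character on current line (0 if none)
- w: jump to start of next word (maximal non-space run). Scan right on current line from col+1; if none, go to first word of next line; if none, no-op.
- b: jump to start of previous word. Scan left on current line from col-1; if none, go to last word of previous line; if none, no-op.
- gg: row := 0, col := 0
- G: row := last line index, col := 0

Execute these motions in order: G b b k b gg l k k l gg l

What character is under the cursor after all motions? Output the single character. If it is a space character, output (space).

After 1 (G): row=3 col=0 char='t'
After 2 (b): row=2 col=16 char='m'
After 3 (b): row=2 col=11 char='s'
After 4 (k): row=1 col=11 char='n'
After 5 (b): row=1 col=10 char='o'
After 6 (gg): row=0 col=0 char='n'
After 7 (l): row=0 col=1 char='i'
After 8 (k): row=0 col=1 char='i'
After 9 (k): row=0 col=1 char='i'
After 10 (l): row=0 col=2 char='n'
After 11 (gg): row=0 col=0 char='n'
After 12 (l): row=0 col=1 char='i'

Answer: i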